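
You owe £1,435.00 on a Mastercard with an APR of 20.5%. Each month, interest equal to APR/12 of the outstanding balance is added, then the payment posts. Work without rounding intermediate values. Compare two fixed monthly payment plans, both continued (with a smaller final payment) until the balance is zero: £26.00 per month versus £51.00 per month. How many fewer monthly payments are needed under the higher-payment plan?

Monthly rate r = 20.5%/12 = 1.70833% = 0.0170833.
At £26.00/mo: n = ⌈−ln(1 − rB₀/P)/ln(1+r)⌉ = 169 payments (last £25.54); total interest = total paid − £1,435.00 = £2,958.54.
At £51.00/mo: 39 payments (last £34.86); total interest £537.86.
Payments saved = 169 − 39 = 130.

130 fewer payments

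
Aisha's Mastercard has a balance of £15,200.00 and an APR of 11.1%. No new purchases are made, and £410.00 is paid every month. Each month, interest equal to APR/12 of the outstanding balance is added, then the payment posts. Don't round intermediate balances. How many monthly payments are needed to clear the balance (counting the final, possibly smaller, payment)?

46 months

Monthly rate r = 11.1%/12 = 0.925% = 0.00925.
Recurrence: B ← B·(1+r) − £410.00.
Month 1: interest £140.60; balance after payment £14,930.60.
Month 2: interest £138.11; balance after payment £14,658.71.
Closed form: n = −ln(1 − rB₀/P)/ln(1+r) = −ln(0.65707)/ln(1.00925) ≈ 45.611, so the balance reaches zero during payment 46.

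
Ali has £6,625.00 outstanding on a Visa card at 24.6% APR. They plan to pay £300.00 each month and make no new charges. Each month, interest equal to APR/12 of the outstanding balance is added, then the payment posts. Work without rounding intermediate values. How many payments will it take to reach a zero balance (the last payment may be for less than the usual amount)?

30 payments

Monthly rate r = 24.6%/12 = 2.05% = 0.0205.
Recurrence: B ← B·(1+r) − £300.00.
Month 1: interest £135.81; balance after payment £6,460.81.
Month 2: interest £132.45; balance after payment £6,293.26.
Closed form: n = −ln(1 − rB₀/P)/ln(1+r) = −ln(0.54729)/ln(1.0205) ≈ 29.704, so the balance reaches zero during payment 30.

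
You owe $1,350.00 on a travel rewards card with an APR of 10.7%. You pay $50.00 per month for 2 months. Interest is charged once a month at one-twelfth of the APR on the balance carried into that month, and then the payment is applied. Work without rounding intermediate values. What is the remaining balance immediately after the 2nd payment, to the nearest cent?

Monthly rate r = 10.7%/12 = 0.891667% = 0.00891667.
Each month: B ← B·(1+r) − $50.00.
Month 1: interest $12.04; balance after payment $1,312.04.
Month 2: interest $11.70; balance after payment $1,273.74.

$1,273.74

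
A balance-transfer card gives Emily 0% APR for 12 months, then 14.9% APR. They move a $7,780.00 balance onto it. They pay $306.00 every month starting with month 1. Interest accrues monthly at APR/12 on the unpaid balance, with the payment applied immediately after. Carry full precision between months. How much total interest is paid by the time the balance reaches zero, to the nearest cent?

Promo months 1–12 at r₀ = 0%/12 = 0; months 13+ at r₁ = 14.9%/12 = 0.0124167.
After month 12 (no interest yet): B = $7,780.00 − 12·$306.00 = $4,108.00.
Then at r₁ with $306.00/mo: n₂ = −ln(1 − r₁·B/P)/ln(1+r₁) ≈ 14.78 → 15 more payments.
Total paid = 26·$306.00 + $238.10 = $8,194.10; interest = $8,194.10 − $7,780.00 = $414.10.

$414.10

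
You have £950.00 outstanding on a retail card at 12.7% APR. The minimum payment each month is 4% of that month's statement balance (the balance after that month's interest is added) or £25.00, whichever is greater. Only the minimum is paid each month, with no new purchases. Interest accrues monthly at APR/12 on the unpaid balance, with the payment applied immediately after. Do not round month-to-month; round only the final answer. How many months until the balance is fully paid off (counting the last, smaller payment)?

Monthly rate r = 12.7%/12 = 1.05833% = 0.0105833.
While 4% of the post-interest balance exceeds £25.00, each month B ← (B·(1+r))·(1 − 0.04), i.e. B shrinks by the factor (1+r)·0.96 = 0.97016.
This holds for months 1–15. Entering month 16 the balance is £603.08; 4% of the post-interest balance is now below £25.00, so the flat £25.00 minimum applies from here.
From month 16 a fixed £25.00 at rate r clears £603.08 in 29 more payments. Total: 15 + 29 = 44 months.

44 months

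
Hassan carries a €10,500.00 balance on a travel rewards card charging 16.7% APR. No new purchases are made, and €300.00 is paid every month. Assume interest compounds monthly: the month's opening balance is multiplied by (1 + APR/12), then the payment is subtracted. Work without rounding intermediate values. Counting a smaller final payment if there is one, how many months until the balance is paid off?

Monthly rate r = 16.7%/12 = 1.39167% = 0.0139167.
Recurrence: B ← B·(1+r) − €300.00.
Month 1: interest €146.12; balance after payment €10,346.12.
Month 2: interest €143.98; balance after payment €10,190.11.
Closed form: n = −ln(1 − rB₀/P)/ln(1+r) = −ln(0.51292)/ln(1.01392) ≈ 48.307, so the balance reaches zero during payment 49.

49 months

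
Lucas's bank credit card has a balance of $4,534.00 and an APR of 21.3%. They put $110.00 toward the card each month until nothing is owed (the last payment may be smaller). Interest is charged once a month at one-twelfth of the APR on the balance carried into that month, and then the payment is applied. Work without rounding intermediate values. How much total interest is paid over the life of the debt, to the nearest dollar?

Monthly rate r = 21.3%/12 = 1.775% = 0.01775.
Payoff takes n = ⌈−ln(1 − rB₀/P)/ln(1+r)⌉ = ⌈74.761⌉ = 75 payments; the last is $83.85.
Total paid = 74·$110.00 + $83.85 = $8,223.85.
Total interest = total paid − principal = $8,223.85 − $4,534.00 = $3,689.85.

$3,690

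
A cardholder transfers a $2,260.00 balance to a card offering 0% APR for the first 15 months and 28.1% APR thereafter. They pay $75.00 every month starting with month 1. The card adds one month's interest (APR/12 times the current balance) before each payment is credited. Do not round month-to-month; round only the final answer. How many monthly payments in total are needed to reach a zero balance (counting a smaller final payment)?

34 months

Promo months 1–15 at r₀ = 0%/12 = 0; months 16+ at r₁ = 28.1%/12 = 0.0234167.
After month 15 (no interest yet): B = $2,260.00 − 15·$75.00 = $1,135.00.
Then at r₁ with $75.00/mo: n₂ = −ln(1 − r₁·B/P)/ln(1+r₁) ≈ 18.90 → 19 more payments.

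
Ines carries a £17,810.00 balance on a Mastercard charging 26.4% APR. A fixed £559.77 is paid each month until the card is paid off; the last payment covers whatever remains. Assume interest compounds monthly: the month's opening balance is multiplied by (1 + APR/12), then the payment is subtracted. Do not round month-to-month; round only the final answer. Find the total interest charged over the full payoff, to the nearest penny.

£13,158.16

Monthly rate r = 26.4%/12 = 2.2% = 0.022.
Payoff takes n = ⌈−ln(1 − rB₀/P)/ln(1+r)⌉ = ⌈55.321⌉ = 56 payments; the last is £180.81.
Total paid = 55·£559.77 + £180.81 = £30,968.16.
Total interest = total paid − principal = £30,968.16 − £17,810.00 = £13,158.16.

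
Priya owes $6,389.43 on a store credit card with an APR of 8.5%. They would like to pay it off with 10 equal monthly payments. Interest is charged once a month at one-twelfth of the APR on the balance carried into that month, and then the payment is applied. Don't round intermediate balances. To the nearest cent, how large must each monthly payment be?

$664.10

Monthly rate r = 8.5%/12 = 0.708333% = 0.00708333.
Level-payment amortization: P = B₀·r / (1 − (1+r)^(−n)) = 6389.43·0.00708333 / (1 − 1.00708^(−10)).
Denominator 1 − (1+r)^(−10) = 0.0681502071.
P = 45.2585 / 0.0681502071 ≈ 664.10.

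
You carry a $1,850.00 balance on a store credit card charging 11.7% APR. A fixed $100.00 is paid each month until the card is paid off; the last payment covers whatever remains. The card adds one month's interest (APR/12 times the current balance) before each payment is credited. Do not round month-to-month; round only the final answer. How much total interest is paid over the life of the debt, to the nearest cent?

Monthly rate r = 11.7%/12 = 0.975% = 0.00975.
Payoff takes n = ⌈−ln(1 − rB₀/P)/ln(1+r)⌉ = ⌈20.500⌉ = 21 payments; the last is $50.14.
Total paid = 20·$100.00 + $50.14 = $2,050.14.
Total interest = total paid − principal = $2,050.14 − $1,850.00 = $200.14.

$200.14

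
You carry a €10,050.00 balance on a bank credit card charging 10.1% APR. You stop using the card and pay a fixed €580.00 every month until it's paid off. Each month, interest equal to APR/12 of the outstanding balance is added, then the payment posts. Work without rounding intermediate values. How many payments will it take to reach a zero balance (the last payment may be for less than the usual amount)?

Monthly rate r = 10.1%/12 = 0.841667% = 0.00841667.
Recurrence: B ← B·(1+r) − €580.00.
Month 1: interest €84.59; balance after payment €9,554.59.
Month 2: interest €80.42; balance after payment €9,055.01.
Closed form: n = −ln(1 − rB₀/P)/ln(1+r) = −ln(0.85416)/ln(1.00842) ≈ 18.808, so the balance reaches zero during payment 19.

19 months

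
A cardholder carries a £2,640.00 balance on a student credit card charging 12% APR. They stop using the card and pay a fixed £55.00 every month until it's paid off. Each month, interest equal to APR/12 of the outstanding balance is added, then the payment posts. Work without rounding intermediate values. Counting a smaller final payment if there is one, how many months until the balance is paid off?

66 months

Monthly rate r = 12%/12 = 1% = 0.01.
Recurrence: B ← B·(1+r) − £55.00.
Month 1: interest £26.40; balance after payment £2,611.40.
Month 2: interest £26.11; balance after payment £2,582.51.
Closed form: n = −ln(1 − rB₀/P)/ln(1+r) = −ln(0.52)/ln(1.01) ≈ 65.719, so the balance reaches zero during payment 66.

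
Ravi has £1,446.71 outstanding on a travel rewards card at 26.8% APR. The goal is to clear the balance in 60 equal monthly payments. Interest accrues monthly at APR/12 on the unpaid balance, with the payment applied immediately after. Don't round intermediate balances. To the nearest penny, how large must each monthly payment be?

£44.00

Monthly rate r = 26.8%/12 = 2.23333% = 0.0223333.
Level-payment amortization: P = B₀·r / (1 − (1+r)^(−n)) = 1446.71·0.0223333 / (1 − 1.02233^(−60)).
Denominator 1 − (1+r)^(−60) = 0.734265021.
P = 32.3099 / 0.734265021 ≈ 44.00.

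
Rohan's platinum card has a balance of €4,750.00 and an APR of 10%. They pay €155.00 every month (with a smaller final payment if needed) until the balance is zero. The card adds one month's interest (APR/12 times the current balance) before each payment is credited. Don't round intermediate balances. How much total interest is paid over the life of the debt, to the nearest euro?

Monthly rate r = 10%/12 = 0.833333% = 0.00833333.
Payoff takes n = ⌈−ln(1 − rB₀/P)/ln(1+r)⌉ = ⌈35.532⌉ = 36 payments; the last is €82.68.
Total paid = 35·€155.00 + €82.68 = €5,507.68.
Total interest = total paid − principal = €5,507.68 − €4,750.00 = €757.68.

€758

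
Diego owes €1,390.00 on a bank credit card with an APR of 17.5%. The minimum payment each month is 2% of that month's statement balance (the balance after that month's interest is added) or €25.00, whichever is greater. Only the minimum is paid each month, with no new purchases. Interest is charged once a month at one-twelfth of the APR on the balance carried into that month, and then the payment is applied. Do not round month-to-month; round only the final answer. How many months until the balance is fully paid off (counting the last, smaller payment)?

Monthly rate r = 17.5%/12 = 1.45833% = 0.0145833.
While 2% of the post-interest balance exceeds €25.00, each month B ← (B·(1+r))·(1 − 0.02), i.e. B shrinks by the factor (1+r)·0.98 = 0.99429.
This holds for months 1–22. Entering month 23 the balance is €1,225.51; 2% of the post-interest balance is now below €25.00, so the flat €25.00 minimum applies from here.
From month 23 a fixed €25.00 at rate r clears €1,225.51 in 87 more payments. Total: 22 + 87 = 109 months.

109 months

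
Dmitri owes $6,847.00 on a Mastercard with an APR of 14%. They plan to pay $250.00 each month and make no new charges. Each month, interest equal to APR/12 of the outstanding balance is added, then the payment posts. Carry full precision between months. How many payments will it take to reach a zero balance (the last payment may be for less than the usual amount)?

Monthly rate r = 14%/12 = 1.16667% = 0.0116667.
Recurrence: B ← B·(1+r) − $250.00.
Month 1: interest $79.88; balance after payment $6,676.88.
Month 2: interest $77.90; balance after payment $6,504.78.
Closed form: n = −ln(1 − rB₀/P)/ln(1+r) = −ln(0.68047)/ln(1.01167) ≈ 33.189, so the balance reaches zero during payment 34.

34 months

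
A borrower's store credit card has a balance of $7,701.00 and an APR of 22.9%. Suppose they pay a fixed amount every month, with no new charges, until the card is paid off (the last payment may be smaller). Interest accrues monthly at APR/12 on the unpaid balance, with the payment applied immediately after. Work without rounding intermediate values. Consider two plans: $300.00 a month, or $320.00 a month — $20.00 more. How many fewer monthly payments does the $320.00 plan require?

Monthly rate r = 22.9%/12 = 1.90833% = 0.0190833.
At $300.00/mo: n = ⌈−ln(1 − rB₀/P)/ln(1+r)⌉ = 36 payments (last $182.62); total interest = total paid − $7,701.00 = $2,981.62.
At $320.00/mo: 33 payments (last $168.17); total interest $2,707.17.
Payments saved = 36 − 33 = 3.

3 fewer payments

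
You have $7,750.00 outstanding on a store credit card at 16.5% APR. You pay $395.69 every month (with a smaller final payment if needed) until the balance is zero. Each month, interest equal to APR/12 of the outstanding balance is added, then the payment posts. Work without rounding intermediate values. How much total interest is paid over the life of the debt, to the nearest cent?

$1,341.31

Monthly rate r = 16.5%/12 = 1.375% = 0.01375.
Payoff takes n = ⌈−ln(1 − rB₀/P)/ln(1+r)⌉ = ⌈22.976⌉ = 23 payments; the last is $386.13.
Total paid = 22·$395.69 + $386.13 = $9,091.31.
Total interest = total paid − principal = $9,091.31 − $7,750.00 = $1,341.31.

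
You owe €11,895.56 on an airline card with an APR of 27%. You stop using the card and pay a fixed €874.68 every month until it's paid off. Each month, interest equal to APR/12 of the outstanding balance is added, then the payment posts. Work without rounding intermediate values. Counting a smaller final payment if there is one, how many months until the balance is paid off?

17 months

Monthly rate r = 27%/12 = 2.25% = 0.0225.
Recurrence: B ← B·(1+r) − €874.68.
Month 1: interest €267.65; balance after payment €11,288.53.
Month 2: interest €253.99; balance after payment €10,667.84.
Closed form: n = −ln(1 − rB₀/P)/ln(1+r) = −ln(0.694)/ln(1.0225) ≈ 16.417, so the balance reaches zero during payment 17.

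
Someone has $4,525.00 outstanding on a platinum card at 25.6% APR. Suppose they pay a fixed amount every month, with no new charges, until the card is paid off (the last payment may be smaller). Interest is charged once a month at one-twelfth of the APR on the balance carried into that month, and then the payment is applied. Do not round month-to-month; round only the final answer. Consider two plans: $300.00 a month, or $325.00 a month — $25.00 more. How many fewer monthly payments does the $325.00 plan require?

2 fewer payments

Monthly rate r = 25.6%/12 = 2.13333% = 0.0213333.
At $300.00/mo: n = ⌈−ln(1 − rB₀/P)/ln(1+r)⌉ = 19 payments (last $118.99); total interest = total paid − $4,525.00 = $993.99.
At $325.00/mo: 17 payments (last $226.92); total interest $901.92.
Payments saved = 19 − 17 = 2.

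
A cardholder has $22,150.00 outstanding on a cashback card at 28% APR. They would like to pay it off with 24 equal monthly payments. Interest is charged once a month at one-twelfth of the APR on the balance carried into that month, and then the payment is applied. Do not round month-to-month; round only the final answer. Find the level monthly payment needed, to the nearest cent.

$1,215.78

Monthly rate r = 28%/12 = 2.33333% = 0.0233333.
Level-payment amortization: P = B₀·r / (1 − (1+r)^(−n)) = 22150.00·0.0233333 / (1 − 1.02333^(−24)).
Denominator 1 − (1+r)^(−24) = 0.425104245.
P = 516.833 / 0.425104245 ≈ 1215.78.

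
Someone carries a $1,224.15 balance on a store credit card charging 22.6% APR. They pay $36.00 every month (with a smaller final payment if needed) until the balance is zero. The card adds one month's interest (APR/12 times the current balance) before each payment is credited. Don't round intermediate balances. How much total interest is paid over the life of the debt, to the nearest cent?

Monthly rate r = 22.6%/12 = 1.88333% = 0.0188333.
Payoff takes n = ⌈−ln(1 − rB₀/P)/ln(1+r)⌉ = ⌈54.818⌉ = 55 payments; the last is $29.48.
Total paid = 54·$36.00 + $29.48 = $1,973.48.
Total interest = total paid − principal = $1,973.48 − $1,224.15 = $749.33.

$749.33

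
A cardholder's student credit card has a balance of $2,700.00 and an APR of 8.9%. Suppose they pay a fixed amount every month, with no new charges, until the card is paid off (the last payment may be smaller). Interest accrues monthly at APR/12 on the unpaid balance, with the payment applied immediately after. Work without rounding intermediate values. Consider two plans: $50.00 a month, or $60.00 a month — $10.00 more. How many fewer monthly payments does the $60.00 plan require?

15 fewer payments

Monthly rate r = 8.9%/12 = 0.741667% = 0.00741667.
At $50.00/mo: n = ⌈−ln(1 − rB₀/P)/ln(1+r)⌉ = 70 payments (last $12.20); total interest = total paid − $2,700.00 = $762.20.
At $60.00/mo: 55 payments (last $57.40); total interest $597.40.
Payments saved = 70 − 55 = 15.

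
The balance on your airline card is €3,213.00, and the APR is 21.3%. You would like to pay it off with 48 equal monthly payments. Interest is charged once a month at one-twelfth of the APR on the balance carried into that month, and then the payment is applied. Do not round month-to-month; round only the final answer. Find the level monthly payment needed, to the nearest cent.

€100.01

Monthly rate r = 21.3%/12 = 1.775% = 0.01775.
Level-payment amortization: P = B₀·r / (1 − (1+r)^(−n)) = 3213.00·0.01775 / (1 − 1.01775^(−48)).
Denominator 1 − (1+r)^(−48) = 0.570239329.
P = 57.0308 / 0.570239329 ≈ 100.01.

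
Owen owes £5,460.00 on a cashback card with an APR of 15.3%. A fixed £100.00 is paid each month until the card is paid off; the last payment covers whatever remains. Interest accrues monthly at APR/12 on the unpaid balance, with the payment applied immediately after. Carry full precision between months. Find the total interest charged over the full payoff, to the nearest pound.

Monthly rate r = 15.3%/12 = 1.275% = 0.01275.
Payoff takes n = ⌈−ln(1 − rB₀/P)/ln(1+r)⌉ = ⌈94.023⌉ = 95 payments; the last is £2.36.
Total paid = 94·£100.00 + £2.36 = £9,402.36.
Total interest = total paid − principal = £9,402.36 − £5,460.00 = £3,942.36.

£3,942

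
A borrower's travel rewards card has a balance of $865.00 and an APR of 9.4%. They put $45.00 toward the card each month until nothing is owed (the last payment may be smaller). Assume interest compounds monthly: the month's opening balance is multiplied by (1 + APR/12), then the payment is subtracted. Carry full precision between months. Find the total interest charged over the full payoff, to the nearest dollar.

Monthly rate r = 9.4%/12 = 0.783333% = 0.00783333.
Payoff takes n = ⌈−ln(1 − rB₀/P)/ln(1+r)⌉ = ⌈20.915⌉ = 21 payments; the last is $41.18.
Total paid = 20·$45.00 + $41.18 = $941.18.
Total interest = total paid − principal = $941.18 − $865.00 = $76.18.

$76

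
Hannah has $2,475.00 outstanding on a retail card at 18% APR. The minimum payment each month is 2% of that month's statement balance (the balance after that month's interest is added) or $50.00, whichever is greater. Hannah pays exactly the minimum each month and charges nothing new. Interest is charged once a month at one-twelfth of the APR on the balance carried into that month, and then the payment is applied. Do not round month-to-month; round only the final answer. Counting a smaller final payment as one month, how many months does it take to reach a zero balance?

Monthly rate r = 18%/12 = 1.5% = 0.015.
While 2% of the post-interest balance exceeds $50.00, each month B ← (B·(1+r))·(1 − 0.02), i.e. B shrinks by the factor (1+r)·0.98 = 0.9947.
This holds for months 1–1. Entering month 2 the balance is $2,461.88; 2% of the post-interest balance is now below $50.00, so the flat $50.00 minimum applies from here.
From month 2 a fixed $50.00 at rate r clears $2,461.88 in 91 more payments. Total: 1 + 91 = 92 months.

92 months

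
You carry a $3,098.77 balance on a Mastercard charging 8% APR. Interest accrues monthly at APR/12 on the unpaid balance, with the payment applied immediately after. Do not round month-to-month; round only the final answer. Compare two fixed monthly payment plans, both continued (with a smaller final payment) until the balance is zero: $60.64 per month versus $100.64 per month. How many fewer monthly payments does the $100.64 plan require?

Monthly rate r = 8%/12 = 0.666667% = 0.00666667.
At $60.64/mo: n = ⌈−ln(1 − rB₀/P)/ln(1+r)⌉ = 63 payments (last $41.80); total interest = total paid − $3,098.77 = $702.71.
At $100.64/mo: 35 payments (last $58.24); total interest $381.23.
Payments saved = 63 − 35 = 28.

28 fewer payments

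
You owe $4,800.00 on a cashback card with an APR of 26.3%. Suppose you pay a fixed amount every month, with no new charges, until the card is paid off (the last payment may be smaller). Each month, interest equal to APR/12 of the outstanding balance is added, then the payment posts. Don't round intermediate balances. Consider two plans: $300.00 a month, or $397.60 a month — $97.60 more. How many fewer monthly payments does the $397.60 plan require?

5 fewer payments

Monthly rate r = 26.3%/12 = 2.19167% = 0.0219167.
At $300.00/mo: n = ⌈−ln(1 − rB₀/P)/ln(1+r)⌉ = 20 payments (last $275.48); total interest = total paid − $4,800.00 = $1,175.48.
At $397.60/mo: 15 payments (last $70.40); total interest $836.80.
Payments saved = 20 − 15 = 5.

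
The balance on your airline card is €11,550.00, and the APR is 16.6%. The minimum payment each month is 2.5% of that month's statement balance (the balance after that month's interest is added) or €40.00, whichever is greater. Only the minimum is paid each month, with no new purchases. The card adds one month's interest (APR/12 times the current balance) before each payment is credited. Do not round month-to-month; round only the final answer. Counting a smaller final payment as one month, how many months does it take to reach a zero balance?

230 months

Monthly rate r = 16.6%/12 = 1.38333% = 0.0138333.
While 2.5% of the post-interest balance exceeds €40.00, each month B ← (B·(1+r))·(1 − 0.025), i.e. B shrinks by the factor (1+r)·0.975 = 0.98849.
This holds for months 1–172. Entering month 173 the balance is €1,576.25; 2.5% of the post-interest balance is now below €40.00, so the flat €40.00 minimum applies from here.
From month 173 a fixed €40.00 at rate r clears €1,576.25 in 58 more payments. Total: 172 + 58 = 230 months.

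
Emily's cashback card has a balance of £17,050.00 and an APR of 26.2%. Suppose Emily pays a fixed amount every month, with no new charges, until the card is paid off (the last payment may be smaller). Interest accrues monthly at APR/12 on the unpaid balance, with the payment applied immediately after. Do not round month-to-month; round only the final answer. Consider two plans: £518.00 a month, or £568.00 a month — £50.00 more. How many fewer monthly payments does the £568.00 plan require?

Monthly rate r = 26.2%/12 = 2.18333% = 0.0218333.
At £518.00/mo: n = ⌈−ln(1 − rB₀/P)/ln(1+r)⌉ = 59 payments (last £371.26); total interest = total paid − £17,050.00 = £13,365.26.
At £568.00/mo: 50 payments (last £185.54); total interest £10,967.54.
Payments saved = 59 − 50 = 9.

9 fewer payments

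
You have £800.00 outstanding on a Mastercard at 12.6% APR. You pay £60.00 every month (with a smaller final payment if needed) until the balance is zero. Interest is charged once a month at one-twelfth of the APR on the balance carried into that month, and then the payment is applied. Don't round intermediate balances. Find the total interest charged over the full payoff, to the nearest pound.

£66

Monthly rate r = 12.6%/12 = 1.05% = 0.0105.
Payoff takes n = ⌈−ln(1 − rB₀/P)/ln(1+r)⌉ = ⌈14.439⌉ = 15 payments; the last is £26.44.
Total paid = 14·£60.00 + £26.44 = £866.44.
Total interest = total paid − principal = £866.44 − £800.00 = £66.44.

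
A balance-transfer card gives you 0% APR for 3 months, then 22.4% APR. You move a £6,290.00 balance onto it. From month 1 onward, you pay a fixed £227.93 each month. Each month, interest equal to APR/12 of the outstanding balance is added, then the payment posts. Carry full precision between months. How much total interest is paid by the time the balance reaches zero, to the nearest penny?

Promo months 1–3 at r₀ = 0%/12 = 0; months 4+ at r₁ = 22.4%/12 = 0.0186667.
After month 3 (no interest yet): B = £6,290.00 − 3·£227.93 = £5,606.21.
Then at r₁ with £227.93/mo: n₂ = −ln(1 − r₁·B/P)/ln(1+r₁) ≈ 33.23 → 34 more payments.
Total paid = 36·£227.93 + £52.79 = £8,258.27; interest = £8,258.27 − £6,290.00 = £1,968.27.

£1,968.27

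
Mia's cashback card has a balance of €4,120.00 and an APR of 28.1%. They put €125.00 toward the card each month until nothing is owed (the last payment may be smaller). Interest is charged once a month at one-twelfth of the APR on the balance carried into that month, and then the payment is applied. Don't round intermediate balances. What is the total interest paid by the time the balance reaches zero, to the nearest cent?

Monthly rate r = 28.1%/12 = 2.34167% = 0.0234167.
Payoff takes n = ⌈−ln(1 − rB₀/P)/ln(1+r)⌉ = ⌈63.836⌉ = 64 payments; the last is €104.69.
Total paid = 63·€125.00 + €104.69 = €7,979.69.
Total interest = total paid − principal = €7,979.69 − €4,120.00 = €3,859.69.

€3,859.69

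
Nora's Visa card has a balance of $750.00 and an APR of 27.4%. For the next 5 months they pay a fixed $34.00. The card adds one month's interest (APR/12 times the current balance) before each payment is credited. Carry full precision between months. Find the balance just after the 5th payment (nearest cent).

$661.68

Monthly rate r = 27.4%/12 = 2.28333% = 0.0228333.
Each month: B ← B·(1+r) − $34.00.
Month 1: interest $17.12; balance after payment $733.12.
Month 2: interest $16.74; balance after payment $715.86.
Month 3: interest $16.35; balance after payment $698.21.
Month 4: interest $15.94; balance after payment $680.15.
Month 5: interest $15.53; balance after payment $661.68.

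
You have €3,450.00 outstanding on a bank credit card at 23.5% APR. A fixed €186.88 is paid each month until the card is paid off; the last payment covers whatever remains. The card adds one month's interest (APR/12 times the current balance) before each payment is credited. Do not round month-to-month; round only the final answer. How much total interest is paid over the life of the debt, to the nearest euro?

€874

Monthly rate r = 23.5%/12 = 1.95833% = 0.0195833.
Payoff takes n = ⌈−ln(1 − rB₀/P)/ln(1+r)⌉ = ⌈23.135⌉ = 24 payments; the last is €25.42.
Total paid = 23·€186.88 + €25.42 = €4,323.66.
Total interest = total paid − principal = €4,323.66 − €3,450.00 = €873.66.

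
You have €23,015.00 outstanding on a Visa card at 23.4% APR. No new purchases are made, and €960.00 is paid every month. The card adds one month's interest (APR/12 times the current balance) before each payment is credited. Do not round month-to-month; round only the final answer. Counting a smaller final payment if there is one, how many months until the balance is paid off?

33 payments

Monthly rate r = 23.4%/12 = 1.95% = 0.0195.
Recurrence: B ← B·(1+r) − €960.00.
Month 1: interest €448.79; balance after payment €22,503.79.
Month 2: interest €438.82; balance after payment €21,982.62.
Closed form: n = −ln(1 − rB₀/P)/ln(1+r) = −ln(0.53251)/ln(1.0195) ≈ 32.630, so the balance reaches zero during payment 33.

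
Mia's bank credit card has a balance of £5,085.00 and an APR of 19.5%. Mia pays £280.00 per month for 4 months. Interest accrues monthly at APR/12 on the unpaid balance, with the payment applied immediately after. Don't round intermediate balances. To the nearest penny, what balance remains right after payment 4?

Monthly rate r = 19.5%/12 = 1.625% = 0.01625.
Each month: B ← B·(1+r) − £280.00.
Month 1: interest £82.63; balance after payment £4,887.63.
Month 2: interest £79.42; balance after payment £4,687.06.
Month 3: interest £76.16; balance after payment £4,483.22.
Month 4: interest £72.85; balance after payment £4,276.07.

£4,276.07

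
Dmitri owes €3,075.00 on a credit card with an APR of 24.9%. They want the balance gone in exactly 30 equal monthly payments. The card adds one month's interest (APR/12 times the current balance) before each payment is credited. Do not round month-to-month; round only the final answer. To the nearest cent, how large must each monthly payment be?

€138.72

Monthly rate r = 24.9%/12 = 2.075% = 0.02075.
Level-payment amortization: P = B₀·r / (1 − (1+r)^(−n)) = 3075.00·0.02075 / (1 − 1.02075^(−30)).
Denominator 1 − (1+r)^(−30) = 0.459969434.
P = 63.8062 / 0.459969434 ≈ 138.72.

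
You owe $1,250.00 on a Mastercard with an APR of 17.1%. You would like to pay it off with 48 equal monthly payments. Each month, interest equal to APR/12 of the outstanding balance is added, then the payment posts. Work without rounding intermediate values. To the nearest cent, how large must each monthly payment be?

$36.13

Monthly rate r = 17.1%/12 = 1.425% = 0.01425.
Level-payment amortization: P = B₀·r / (1 − (1+r)^(−n)) = 1250.00·0.01425 / (1 − 1.01425^(−48)).
Denominator 1 − (1+r)^(−48) = 0.492963512.
P = 17.8125 / 0.492963512 ≈ 36.13.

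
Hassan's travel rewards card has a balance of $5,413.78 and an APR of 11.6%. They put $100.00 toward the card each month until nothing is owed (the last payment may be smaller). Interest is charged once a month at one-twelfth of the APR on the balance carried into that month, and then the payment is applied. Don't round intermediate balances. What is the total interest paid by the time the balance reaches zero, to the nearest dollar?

$2,288

Monthly rate r = 11.6%/12 = 0.966667% = 0.00966667.
Payoff takes n = ⌈−ln(1 − rB₀/P)/ln(1+r)⌉ = ⌈77.018⌉ = 78 payments; the last is $1.84.
Total paid = 77·$100.00 + $1.84 = $7,701.84.
Total interest = total paid − principal = $7,701.84 − $5,413.78 = $2,288.06.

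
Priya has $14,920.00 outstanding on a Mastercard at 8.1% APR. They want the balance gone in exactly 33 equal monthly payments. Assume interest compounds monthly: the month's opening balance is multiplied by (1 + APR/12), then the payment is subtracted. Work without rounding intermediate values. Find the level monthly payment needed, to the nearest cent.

$505.86

Monthly rate r = 8.1%/12 = 0.675% = 0.00675.
Level-payment amortization: P = B₀·r / (1 − (1+r)^(−n)) = 14920.00·0.00675 / (1 − 1.00675^(−33)).
Denominator 1 − (1+r)^(−33) = 0.199085905.
P = 100.71 / 0.199085905 ≈ 505.86.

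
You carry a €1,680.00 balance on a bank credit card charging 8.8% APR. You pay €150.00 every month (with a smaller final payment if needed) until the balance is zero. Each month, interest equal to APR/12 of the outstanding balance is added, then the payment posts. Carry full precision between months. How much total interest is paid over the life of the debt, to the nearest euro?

Monthly rate r = 8.8%/12 = 0.733333% = 0.00733333.
Payoff takes n = ⌈−ln(1 − rB₀/P)/ln(1+r)⌉ = ⌈11.730⌉ = 12 payments; the last is €109.55.
Total paid = 11·€150.00 + €109.55 = €1,759.55.
Total interest = total paid − principal = €1,759.55 − €1,680.00 = €79.55.

€80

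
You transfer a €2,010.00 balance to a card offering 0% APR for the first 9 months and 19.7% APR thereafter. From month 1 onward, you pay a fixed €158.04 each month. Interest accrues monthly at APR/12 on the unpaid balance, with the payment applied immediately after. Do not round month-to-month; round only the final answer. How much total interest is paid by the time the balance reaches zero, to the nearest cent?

Promo months 1–9 at r₀ = 0%/12 = 0; months 10+ at r₁ = 19.7%/12 = 0.0164167.
After month 9 (no interest yet): B = €2,010.00 − 9·€158.04 = €587.64.
Then at r₁ with €158.04/mo: n₂ = −ln(1 − r₁·B/P)/ln(1+r₁) ≈ 3.87 → 4 more payments.
Total paid = 12·€158.04 + €137.33 = €2,033.81; interest = €2,033.81 − €2,010.00 = €23.81.

€23.81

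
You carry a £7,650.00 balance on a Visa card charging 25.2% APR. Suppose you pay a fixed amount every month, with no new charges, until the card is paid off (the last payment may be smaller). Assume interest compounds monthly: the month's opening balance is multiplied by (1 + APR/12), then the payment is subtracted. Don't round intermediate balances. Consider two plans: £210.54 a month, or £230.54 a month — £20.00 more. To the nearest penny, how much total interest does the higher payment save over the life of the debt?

£1,347.01

Monthly rate r = 25.2%/12 = 2.1% = 0.021.
At £210.54/mo: n = ⌈−ln(1 − rB₀/P)/ln(1+r)⌉ = 70 payments (last £59.81); total interest = total paid − £7,650.00 = £6,937.07.
At £230.54/mo: 58 payments (last £99.28); total interest £5,590.06.
Interest saved = £6,937.07 − £5,590.06 = £1,347.01.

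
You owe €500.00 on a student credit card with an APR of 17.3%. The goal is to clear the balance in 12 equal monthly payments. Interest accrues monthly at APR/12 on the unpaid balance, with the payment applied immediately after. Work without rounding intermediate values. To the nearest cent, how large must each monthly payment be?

€45.67

Monthly rate r = 17.3%/12 = 1.44167% = 0.0144167.
Level-payment amortization: P = B₀·r / (1 − (1+r)^(−n)) = 500.00·0.0144167 / (1 − 1.01442^(−12)).
Denominator 1 − (1+r)^(−12) = 0.157822783.
P = 7.20833 / 0.157822783 ≈ 45.67.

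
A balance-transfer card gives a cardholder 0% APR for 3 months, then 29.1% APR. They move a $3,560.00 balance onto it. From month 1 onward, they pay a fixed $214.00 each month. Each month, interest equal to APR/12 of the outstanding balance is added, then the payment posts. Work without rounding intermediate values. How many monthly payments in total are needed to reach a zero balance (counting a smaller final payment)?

Promo months 1–3 at r₀ = 0%/12 = 0; months 4+ at r₁ = 29.1%/12 = 0.02425.
After month 3 (no interest yet): B = $3,560.00 − 3·$214.00 = $2,918.00.
Then at r₁ with $214.00/mo: n₂ = −ln(1 − r₁·B/P)/ln(1+r₁) ≈ 16.76 → 17 more payments.

20 payments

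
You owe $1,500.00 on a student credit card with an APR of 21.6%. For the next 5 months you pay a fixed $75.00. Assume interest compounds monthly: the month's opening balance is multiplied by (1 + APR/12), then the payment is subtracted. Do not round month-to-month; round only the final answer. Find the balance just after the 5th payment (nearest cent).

Monthly rate r = 21.6%/12 = 1.8% = 0.018.
Each month: B ← B·(1+r) − $75.00.
Month 1: interest $27.00; balance after payment $1,452.00.
Month 2: interest $26.14; balance after payment $1,403.14.
Month 3: interest $25.26; balance after payment $1,353.39.
Month 4: interest $24.36; balance after payment $1,302.75.
Month 5: interest $23.45; balance after payment $1,251.20.

$1,251.20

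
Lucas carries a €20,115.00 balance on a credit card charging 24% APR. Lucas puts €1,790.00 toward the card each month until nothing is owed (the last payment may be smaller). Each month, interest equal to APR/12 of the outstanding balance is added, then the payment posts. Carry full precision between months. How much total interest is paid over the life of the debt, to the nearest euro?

€2,898

Monthly rate r = 24%/12 = 2% = 0.02.
Payoff takes n = ⌈−ln(1 − rB₀/P)/ln(1+r)⌉ = ⌈12.855⌉ = 13 payments; the last is €1,533.10.
Total paid = 12·€1,790.00 + €1,533.10 = €23,013.10.
Total interest = total paid − principal = €23,013.10 − €20,115.00 = €2,898.10.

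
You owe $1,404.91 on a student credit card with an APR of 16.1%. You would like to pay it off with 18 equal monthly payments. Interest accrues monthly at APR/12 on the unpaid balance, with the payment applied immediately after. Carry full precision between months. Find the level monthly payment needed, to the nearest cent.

Monthly rate r = 16.1%/12 = 1.34167% = 0.0134167.
Level-payment amortization: P = B₀·r / (1 − (1+r)^(−n)) = 1404.91·0.0134167 / (1 − 1.01342^(−18)).
Denominator 1 − (1+r)^(−18) = 0.213288975.
P = 18.8492 / 0.213288975 ≈ 88.37.

$88.37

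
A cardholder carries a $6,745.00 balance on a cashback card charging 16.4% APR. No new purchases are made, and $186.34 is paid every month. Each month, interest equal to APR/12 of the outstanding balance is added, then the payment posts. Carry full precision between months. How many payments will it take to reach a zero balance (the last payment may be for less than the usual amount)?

Monthly rate r = 16.4%/12 = 1.36667% = 0.0136667.
Recurrence: B ← B·(1+r) − $186.34.
Month 1: interest $92.18; balance after payment $6,650.84.
Month 2: interest $90.89; balance after payment $6,555.40.
Closed form: n = −ln(1 − rB₀/P)/ln(1+r) = −ln(0.5053)/ln(1.01367) ≈ 50.287, so the balance reaches zero during payment 51.

51 months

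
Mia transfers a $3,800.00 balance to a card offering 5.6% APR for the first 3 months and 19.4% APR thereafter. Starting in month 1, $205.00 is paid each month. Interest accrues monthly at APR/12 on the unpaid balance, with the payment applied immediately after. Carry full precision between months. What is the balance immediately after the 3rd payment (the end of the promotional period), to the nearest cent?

Promo months 1–3 at r₀ = 5.6%/12 = 0.00466667; months 4+ at r₁ = 19.4%/12 = 0.0161667.
After month 3: iterate B ← B·(1+r₀) − $205.00 for 3 months → $3,235.57.

$3,235.57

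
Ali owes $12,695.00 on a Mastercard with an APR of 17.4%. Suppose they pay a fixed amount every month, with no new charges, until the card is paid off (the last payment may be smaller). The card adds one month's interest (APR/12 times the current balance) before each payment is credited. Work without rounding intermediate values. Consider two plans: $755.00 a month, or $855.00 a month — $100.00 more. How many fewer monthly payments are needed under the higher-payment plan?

Monthly rate r = 17.4%/12 = 1.45% = 0.0145.
At $755.00/mo: n = ⌈−ln(1 − rB₀/P)/ln(1+r)⌉ = 20 payments (last $312.98); total interest = total paid − $12,695.00 = $1,962.98.
At $855.00/mo: 17 payments (last $720.28); total interest $1,705.28.
Payments saved = 20 − 17 = 3.

3 fewer payments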